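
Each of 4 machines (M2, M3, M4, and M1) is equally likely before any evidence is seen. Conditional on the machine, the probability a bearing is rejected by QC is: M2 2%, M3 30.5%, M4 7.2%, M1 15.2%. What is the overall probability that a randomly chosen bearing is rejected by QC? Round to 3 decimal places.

Since the prior is uniform, the posterior is proportional to the likelihood:
  M2: 0.02
  M3: 0.305
  M4: 0.072
  M1: 0.152
P(rejected) = (1/4) × (0.02 + 0.305 + 0.072 + 0.152) = 0.549/4 ≈ 0.137.

0.137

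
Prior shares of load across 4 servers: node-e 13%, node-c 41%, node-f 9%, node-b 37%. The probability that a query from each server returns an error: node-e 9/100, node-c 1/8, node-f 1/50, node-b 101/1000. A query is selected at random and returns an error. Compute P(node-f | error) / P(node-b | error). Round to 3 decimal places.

Prior × likelihood for each hypothesis:
  node-e: 0.13 × 0.09 = 0.0117
  node-c: 0.41 × 0.125 = 0.05125
  node-f: 0.09 × 0.02 = 0.0018
  node-b: 0.37 × 0.101 = 0.03737
Sum = 0.10212.
The ratio is 0.0018 / 0.03737 (the normalizer cancels) = 0.048.

0.048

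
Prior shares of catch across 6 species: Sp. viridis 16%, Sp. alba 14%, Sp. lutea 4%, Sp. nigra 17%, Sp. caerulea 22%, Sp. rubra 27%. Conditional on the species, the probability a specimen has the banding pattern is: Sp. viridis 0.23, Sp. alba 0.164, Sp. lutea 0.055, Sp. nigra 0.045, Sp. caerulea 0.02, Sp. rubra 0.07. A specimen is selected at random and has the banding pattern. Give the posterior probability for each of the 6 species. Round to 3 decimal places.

Prior × likelihood for each hypothesis:
  Sp. viridis: 0.16 × 0.23 = 0.0368
  Sp. alba: 0.14 × 0.164 = 0.02296
  Sp. lutea: 0.04 × 0.055 = 0.0022
  Sp. nigra: 0.17 × 0.045 = 0.00765
  Sp. caerulea: 0.22 × 0.02 = 0.0044
  Sp. rubra: 0.27 × 0.07 = 0.0189
Total = 0.09291.
P(Sp. viridis | banded) = 0.0368/0.09291 ≈ 0.396
P(Sp. alba | banded) = 0.02296/0.09291 ≈ 0.247
P(Sp. lutea | banded) = 0.0022/0.09291 ≈ 0.024
P(Sp. nigra | banded) = 0.00765/0.09291 ≈ 0.082
P(Sp. caerulea | banded) = 0.0044/0.09291 ≈ 0.047
P(Sp. rubra | banded) = 0.0189/0.09291 ≈ 0.203
(Check: 0.396+0.247+0.024+0.082+0.047+0.203 = 0.999.)

Sp. viridis 0.396, Sp. alba 0.247, Sp. lutea 0.024, Sp. nigra 0.082, Sp. caerulea 0.047, Sp. rubra 0.203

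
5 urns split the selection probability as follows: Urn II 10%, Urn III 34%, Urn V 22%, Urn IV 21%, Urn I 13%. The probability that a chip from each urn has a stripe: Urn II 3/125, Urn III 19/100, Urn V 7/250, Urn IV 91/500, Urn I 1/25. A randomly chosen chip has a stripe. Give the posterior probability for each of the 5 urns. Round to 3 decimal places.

Compute prior × likelihood for every hypothesis:
  Urn II: 0.1 × 0.024 = 0.0024
  Urn III: 0.34 × 0.19 = 0.0646
  Urn V: 0.22 × 0.028 = 0.00616
  Urn IV: 0.21 × 0.182 = 0.03822
  Urn I: 0.13 × 0.04 = 0.0052
Sum = 0.11658.
P(Urn II | striped) = 0.0024/0.11658 ≈ 0.021
P(Urn III | striped) = 0.0646/0.11658 ≈ 0.554
P(Urn V | striped) = 0.00616/0.11658 ≈ 0.053
P(Urn IV | striped) = 0.03822/0.11658 ≈ 0.328
P(Urn I | striped) = 0.0052/0.11658 ≈ 0.045

Urn II 0.021, Urn III 0.554, Urn V 0.053, Urn IV 0.328, Urn I 0.045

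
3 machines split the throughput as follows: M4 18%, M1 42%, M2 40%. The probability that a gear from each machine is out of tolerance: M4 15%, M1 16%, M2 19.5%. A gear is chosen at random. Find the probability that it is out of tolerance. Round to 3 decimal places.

Unnormalized posteriors (prior × likelihood):
  M4: 0.18 × 0.15 = 0.027
  M1: 0.42 × 0.16 = 0.0672
  M2: 0.4 × 0.195 = 0.078
P(oversize) = 0.027 + 0.0672 + 0.078 = 0.1722 → 0.172.

0.172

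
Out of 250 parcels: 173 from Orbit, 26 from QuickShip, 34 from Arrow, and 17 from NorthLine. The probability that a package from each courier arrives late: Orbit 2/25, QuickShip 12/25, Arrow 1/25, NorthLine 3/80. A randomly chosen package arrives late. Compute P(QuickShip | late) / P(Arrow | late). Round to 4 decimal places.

9.1765

Unnormalized posteriors (prior × likelihood):
  Orbit: 0.692 × 0.08 = 0.05536
  QuickShip: 0.104 × 0.48 = 0.04992
  Arrow: 0.136 × 0.04 = 0.00544
  NorthLine: 0.068 × 0.0375 = 0.00255
Sum = 0.11327.
The ratio is 0.04992 / 0.00544 (the normalizer cancels) = 9.1765.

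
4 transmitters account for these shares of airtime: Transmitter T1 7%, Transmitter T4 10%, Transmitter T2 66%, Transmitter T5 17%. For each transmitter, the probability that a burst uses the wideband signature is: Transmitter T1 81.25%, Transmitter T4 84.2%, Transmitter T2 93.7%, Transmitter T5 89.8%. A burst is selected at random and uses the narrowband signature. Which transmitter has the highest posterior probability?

Taking complements, P(narrowband | each) = Transmitter T1 0.1875, Transmitter T4 0.158, Transmitter T2 0.063, Transmitter T5 0.102.
By Bayes' rule, posterior ∝ prior × likelihood:
  Transmitter T1: 0.07 × 0.1875 = 0.013125
  Transmitter T4: 0.1 × 0.158 = 0.0158
  Transmitter T2: 0.66 × 0.063 = 0.04158
  Transmitter T5: 0.17 × 0.102 = 0.01734
Total = 0.087845.
Largest term belongs to Transmitter T2, so Transmitter T2 is most probable.

Transmitter T2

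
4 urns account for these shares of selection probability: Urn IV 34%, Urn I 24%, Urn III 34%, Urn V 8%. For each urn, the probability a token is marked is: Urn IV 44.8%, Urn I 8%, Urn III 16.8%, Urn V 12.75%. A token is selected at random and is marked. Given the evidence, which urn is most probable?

Unnormalized posteriors (prior × likelihood):
  Urn IV: 0.34 × 0.448 = 0.15232
  Urn I: 0.24 × 0.08 = 0.0192
  Urn III: 0.34 × 0.168 = 0.05712
  Urn V: 0.08 × 0.1275 = 0.0102
Sum = 0.23884.
Largest term belongs to Urn IV, so Urn IV is most probable.

Urn IV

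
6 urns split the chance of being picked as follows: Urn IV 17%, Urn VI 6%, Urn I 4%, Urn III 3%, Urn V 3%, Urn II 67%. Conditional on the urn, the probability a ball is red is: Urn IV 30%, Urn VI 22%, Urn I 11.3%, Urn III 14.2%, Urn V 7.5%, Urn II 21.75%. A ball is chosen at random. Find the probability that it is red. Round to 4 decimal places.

By Bayes' rule, posterior ∝ prior × likelihood:
  Urn IV: 0.17 × 0.3 = 0.051
  Urn VI: 0.06 × 0.22 = 0.0132
  Urn I: 0.04 × 0.113 = 0.00452
  Urn III: 0.03 × 0.142 = 0.00426
  Urn V: 0.03 × 0.075 = 0.00225
  Urn II: 0.67 × 0.2175 = 0.145725
P(red) = 0.051 + 0.0132 + 0.00452 + 0.00426 + 0.00225 + 0.145725 = 0.220955 → 0.2210.

0.2210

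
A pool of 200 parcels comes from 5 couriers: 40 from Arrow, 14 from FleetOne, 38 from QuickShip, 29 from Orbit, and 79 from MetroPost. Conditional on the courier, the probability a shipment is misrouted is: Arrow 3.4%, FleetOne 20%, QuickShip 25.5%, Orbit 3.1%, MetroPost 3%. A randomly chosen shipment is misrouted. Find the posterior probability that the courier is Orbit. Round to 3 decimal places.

By Bayes' rule, posterior ∝ prior × likelihood:
  Arrow: 0.2 × 0.034 = 0.0068
  FleetOne: 0.07 × 0.2 = 0.014
  QuickShip: 0.19 × 0.255 = 0.04845
  Orbit: 0.145 × 0.031 = 0.004495
  MetroPost: 0.395 × 0.03 = 0.01185
Total = 0.085595.
P(Orbit | evidence) = 0.004495 / 0.085595 ≈ 0.053.

0.053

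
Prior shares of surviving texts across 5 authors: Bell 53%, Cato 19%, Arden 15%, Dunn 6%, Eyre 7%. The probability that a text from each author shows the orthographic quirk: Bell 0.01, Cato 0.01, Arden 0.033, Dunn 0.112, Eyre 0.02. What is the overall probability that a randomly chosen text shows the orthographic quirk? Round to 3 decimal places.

Compute prior × likelihood for every hypothesis:
  Bell: 0.53 × 0.01 = 0.0053
  Cato: 0.19 × 0.01 = 0.0019
  Arden: 0.15 × 0.033 = 0.00495
  Dunn: 0.06 × 0.112 = 0.00672
  Eyre: 0.07 × 0.02 = 0.0014
P(quirk) = 0.0053 + 0.0019 + 0.00495 + 0.00672 + 0.0014 = 0.02027 → 0.020.

0.020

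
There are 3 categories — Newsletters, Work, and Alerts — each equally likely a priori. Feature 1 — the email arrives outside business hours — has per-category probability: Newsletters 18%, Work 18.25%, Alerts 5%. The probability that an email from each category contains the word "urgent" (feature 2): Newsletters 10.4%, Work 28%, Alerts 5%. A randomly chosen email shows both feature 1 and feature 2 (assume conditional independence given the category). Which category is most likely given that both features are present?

Work

With a uniform prior (1/3 each), posterior ∝ likelihood:
  Newsletters: 0.18 × 0.104 = 0.01872
  Work: 0.1825 × 0.28 = 0.0511
  Alerts: 0.05 × 0.05 = 0.0025
Sum = 0.07232.
Largest term belongs to Work, so Work is most probable.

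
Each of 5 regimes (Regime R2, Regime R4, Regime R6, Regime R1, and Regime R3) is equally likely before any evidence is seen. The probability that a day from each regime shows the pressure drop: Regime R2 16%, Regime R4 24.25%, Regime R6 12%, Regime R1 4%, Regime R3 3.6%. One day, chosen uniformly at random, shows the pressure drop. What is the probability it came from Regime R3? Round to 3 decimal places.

0.060

Since the prior is uniform, the posterior is proportional to the likelihood:
  Regime R2: 0.16
  Regime R4: 0.2425
  Regime R6: 0.12
  Regime R1: 0.04
  Regime R3: 0.036
Sum = 0.5985.
P(Regime R3 | evidence) = 0.036 / 0.5985 ≈ 0.060.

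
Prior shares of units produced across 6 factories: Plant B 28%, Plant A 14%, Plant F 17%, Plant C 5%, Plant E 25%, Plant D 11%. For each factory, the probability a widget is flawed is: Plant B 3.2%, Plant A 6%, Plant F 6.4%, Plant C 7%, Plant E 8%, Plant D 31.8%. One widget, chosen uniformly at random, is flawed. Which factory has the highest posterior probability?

Plant D

Compute prior × likelihood for every hypothesis:
  Plant B: 0.28 × 0.032 = 0.00896
  Plant A: 0.14 × 0.06 = 0.0084
  Plant F: 0.17 × 0.064 = 0.01088
  Plant C: 0.05 × 0.07 = 0.0035
  Plant E: 0.25 × 0.08 = 0.02
  Plant D: 0.11 × 0.318 = 0.03498
Sum = 0.08672.
Largest term belongs to Plant D, so Plant D is most probable.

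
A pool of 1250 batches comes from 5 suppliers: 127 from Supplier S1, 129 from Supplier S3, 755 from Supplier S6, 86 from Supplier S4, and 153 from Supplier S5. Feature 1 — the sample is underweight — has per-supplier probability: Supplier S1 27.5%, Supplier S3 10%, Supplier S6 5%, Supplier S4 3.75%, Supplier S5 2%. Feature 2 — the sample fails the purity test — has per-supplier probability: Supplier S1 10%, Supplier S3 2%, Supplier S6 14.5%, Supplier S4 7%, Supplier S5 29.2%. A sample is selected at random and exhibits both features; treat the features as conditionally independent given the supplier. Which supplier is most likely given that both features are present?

Supplier S6

Unnormalized posteriors (prior × likelihood):
  Supplier S1: 0.1016 × 0.275 × 0.1 = 0.002794
  Supplier S3: 0.1032 × 0.1 × 0.02 = 0.0002064
  Supplier S6: 0.604 × 0.05 × 0.145 = 0.004379
  Supplier S4: 0.0688 × 0.0375 × 0.07 = 0.0001806
  Supplier S5: 0.1224 × 0.02 × 0.292 = 0.000714816
Normalizing constant = 0.008274816.
Largest term belongs to Supplier S6, so Supplier S6 is most probable.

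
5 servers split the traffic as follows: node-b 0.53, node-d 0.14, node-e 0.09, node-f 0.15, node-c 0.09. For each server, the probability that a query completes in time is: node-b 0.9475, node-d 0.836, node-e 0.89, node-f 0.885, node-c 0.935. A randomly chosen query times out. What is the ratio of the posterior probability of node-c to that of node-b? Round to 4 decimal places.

Taking complements, P(timeout | each) = node-b 0.0525, node-d 0.164, node-e 0.11, node-f 0.115, node-c 0.065.
By Bayes' rule, posterior ∝ prior × likelihood:
  node-b: 0.53 × 0.0525 = 0.027825
  node-d: 0.14 × 0.164 = 0.02296
  node-e: 0.09 × 0.11 = 0.0099
  node-f: 0.15 × 0.115 = 0.01725
  node-c: 0.09 × 0.065 = 0.00585
Sum = 0.083785.
The ratio is 0.00585 / 0.027825 (the normalizer cancels) = 0.2102.

0.2102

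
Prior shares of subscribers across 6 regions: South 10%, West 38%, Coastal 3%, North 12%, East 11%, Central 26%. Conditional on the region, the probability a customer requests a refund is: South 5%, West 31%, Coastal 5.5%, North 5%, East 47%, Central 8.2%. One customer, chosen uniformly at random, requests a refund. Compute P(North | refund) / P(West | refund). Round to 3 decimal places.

Unnormalized posteriors (prior × likelihood):
  South: 0.1 × 0.05 = 0.005
  West: 0.38 × 0.31 = 0.1178
  Coastal: 0.03 × 0.055 = 0.00165
  North: 0.12 × 0.05 = 0.006
  East: 0.11 × 0.47 = 0.0517
  Central: 0.26 × 0.082 = 0.02132
Normalizing constant = 0.20347.
The ratio is 0.006 / 0.1178 (the normalizer cancels) = 0.051.

0.051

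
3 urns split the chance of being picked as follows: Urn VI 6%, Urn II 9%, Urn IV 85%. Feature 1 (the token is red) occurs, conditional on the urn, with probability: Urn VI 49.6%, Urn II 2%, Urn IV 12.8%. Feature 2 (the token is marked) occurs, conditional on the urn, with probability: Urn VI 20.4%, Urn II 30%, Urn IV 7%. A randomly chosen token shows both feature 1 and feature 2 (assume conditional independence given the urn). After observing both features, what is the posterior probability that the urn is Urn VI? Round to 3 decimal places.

Prior × likelihood for each hypothesis:
  Urn VI: 0.06 × 0.496 × 0.204 = 0.00607104
  Urn II: 0.09 × 0.02 × 0.3 = 0.00054
  Urn IV: 0.85 × 0.128 × 0.07 = 0.007616
Total = 0.01422704.
P(Urn VI | evidence) = 0.00607104 / 0.01422704 ≈ 0.427.

0.427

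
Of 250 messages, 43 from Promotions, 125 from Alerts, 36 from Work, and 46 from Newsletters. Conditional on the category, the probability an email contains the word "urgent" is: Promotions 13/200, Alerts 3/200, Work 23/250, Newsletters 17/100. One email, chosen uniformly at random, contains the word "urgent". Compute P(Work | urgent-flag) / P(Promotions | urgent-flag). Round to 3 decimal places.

1.185

Compute prior × likelihood for every hypothesis:
  Promotions: 0.172 × 0.065 = 0.01118
  Alerts: 0.5 × 0.015 = 0.0075
  Work: 0.144 × 0.092 = 0.013248
  Newsletters: 0.184 × 0.17 = 0.03128
Normalizing constant = 0.063208.
The ratio is 0.013248 / 0.01118 (the normalizer cancels) = 1.185.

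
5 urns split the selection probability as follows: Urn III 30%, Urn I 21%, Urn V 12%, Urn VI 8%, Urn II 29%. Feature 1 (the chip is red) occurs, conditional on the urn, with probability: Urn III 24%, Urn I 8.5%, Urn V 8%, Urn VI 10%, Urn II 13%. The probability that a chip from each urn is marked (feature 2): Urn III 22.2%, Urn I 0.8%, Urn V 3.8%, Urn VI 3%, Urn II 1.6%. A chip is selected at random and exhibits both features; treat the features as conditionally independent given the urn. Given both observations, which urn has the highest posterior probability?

Compute prior × likelihood for every hypothesis:
  Urn III: 0.3 × 0.24 × 0.222 = 0.015984
  Urn I: 0.21 × 0.085 × 0.008 = 0.0001428
  Urn V: 0.12 × 0.08 × 0.038 = 0.0003648
  Urn VI: 0.08 × 0.1 × 0.03 = 0.00024
  Urn II: 0.29 × 0.13 × 0.016 = 0.0006032
Total = 0.0173348.
Largest term belongs to Urn III, so Urn III is most probable.

Urn III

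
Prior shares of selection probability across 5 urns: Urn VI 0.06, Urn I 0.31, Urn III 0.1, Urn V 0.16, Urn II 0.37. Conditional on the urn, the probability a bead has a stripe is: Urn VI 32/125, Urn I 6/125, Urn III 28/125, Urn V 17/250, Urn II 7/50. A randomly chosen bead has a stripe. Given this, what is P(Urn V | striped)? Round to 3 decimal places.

0.094

Prior × likelihood for each hypothesis:
  Urn VI: 0.06 × 0.256 = 0.01536
  Urn I: 0.31 × 0.048 = 0.01488
  Urn III: 0.1 × 0.224 = 0.0224
  Urn V: 0.16 × 0.068 = 0.01088
  Urn II: 0.37 × 0.14 = 0.0518
Normalizing constant = 0.11532.
P(Urn V | evidence) = 0.01088 / 0.11532 ≈ 0.094.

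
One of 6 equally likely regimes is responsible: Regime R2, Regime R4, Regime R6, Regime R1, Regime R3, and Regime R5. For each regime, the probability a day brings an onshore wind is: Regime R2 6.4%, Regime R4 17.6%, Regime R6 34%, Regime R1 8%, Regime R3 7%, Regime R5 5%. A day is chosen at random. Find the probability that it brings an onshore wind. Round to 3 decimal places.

With a uniform prior (1/6 each), posterior ∝ likelihood:
  Regime R2: 0.064
  Regime R4: 0.176
  Regime R6: 0.34
  Regime R1: 0.08
  Regime R3: 0.07
  Regime R5: 0.05
P(onshore) = (1/6) × (0.064 + 0.176 + 0.34 + 0.08 + 0.07 + 0.05) = 0.78/6 ≈ 0.130.

0.130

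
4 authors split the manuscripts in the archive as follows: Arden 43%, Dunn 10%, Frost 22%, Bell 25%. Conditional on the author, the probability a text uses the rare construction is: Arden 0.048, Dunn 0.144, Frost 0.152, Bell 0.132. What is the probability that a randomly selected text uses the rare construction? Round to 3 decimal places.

0.101

Compute prior × likelihood for every hypothesis:
  Arden: 0.43 × 0.048 = 0.02064
  Dunn: 0.1 × 0.144 = 0.0144
  Frost: 0.22 × 0.152 = 0.03344
  Bell: 0.25 × 0.132 = 0.033
P(rare-form) = 0.02064 + 0.0144 + 0.03344 + 0.033 = 0.10148 → 0.101.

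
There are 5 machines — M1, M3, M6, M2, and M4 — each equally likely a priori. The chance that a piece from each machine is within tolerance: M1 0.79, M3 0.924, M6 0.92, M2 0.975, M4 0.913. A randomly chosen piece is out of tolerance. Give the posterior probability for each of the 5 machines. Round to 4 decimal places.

M1 0.4393, M3 0.1590, M6 0.1674, M2 0.0523, M4 0.1820

Taking complements, P(oversize | each) = M1 0.21, M3 0.076, M6 0.08, M2 0.025, M4 0.087.
With a uniform prior (1/5 each), posterior ∝ likelihood:
  M1: 0.21
  M3: 0.076
  M6: 0.08
  M2: 0.025
  M4: 0.087
Sum = 0.478.
P(M1 | oversize) = 0.21/0.478 ≈ 0.4393
P(M3 | oversize) = 0.076/0.478 ≈ 0.1590
P(M6 | oversize) = 0.08/0.478 ≈ 0.1674
P(M2 | oversize) = 0.025/0.478 ≈ 0.0523
P(M4 | oversize) = 0.087/0.478 ≈ 0.1820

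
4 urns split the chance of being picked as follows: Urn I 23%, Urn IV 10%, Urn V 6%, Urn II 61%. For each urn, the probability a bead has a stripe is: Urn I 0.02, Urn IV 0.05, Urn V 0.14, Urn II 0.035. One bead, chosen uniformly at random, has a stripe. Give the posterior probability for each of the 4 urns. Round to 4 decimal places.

By Bayes' rule, posterior ∝ prior × likelihood:
  Urn I: 0.23 × 0.02 = 0.0046
  Urn IV: 0.1 × 0.05 = 0.005
  Urn V: 0.06 × 0.14 = 0.0084
  Urn II: 0.61 × 0.035 = 0.02135
Total = 0.03935.
P(Urn I | striped) = 0.0046/0.03935 ≈ 0.1169
P(Urn IV | striped) = 0.005/0.03935 ≈ 0.1271
P(Urn V | striped) = 0.0084/0.03935 ≈ 0.2135
P(Urn II | striped) = 0.02135/0.03935 ≈ 0.5426
(Check: 0.1169+0.1271+0.2135+0.5426 = 1.0001.)

Urn I 0.1169, Urn IV 0.1271, Urn V 0.2135, Urn II 0.5426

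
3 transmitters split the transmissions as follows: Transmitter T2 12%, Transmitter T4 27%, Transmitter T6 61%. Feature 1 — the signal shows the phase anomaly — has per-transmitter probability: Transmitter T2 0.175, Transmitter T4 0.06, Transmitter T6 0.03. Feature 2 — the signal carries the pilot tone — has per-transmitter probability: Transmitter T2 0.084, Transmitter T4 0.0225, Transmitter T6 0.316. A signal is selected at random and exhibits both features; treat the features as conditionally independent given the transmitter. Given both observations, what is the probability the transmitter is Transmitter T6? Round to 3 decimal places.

Compute prior × likelihood for every hypothesis:
  Transmitter T2: 0.12 × 0.175 × 0.084 = 0.001764
  Transmitter T4: 0.27 × 0.06 × 0.0225 = 0.0003645
  Transmitter T6: 0.61 × 0.03 × 0.316 = 0.0057828
Total = 0.0079113.
P(Transmitter T6 | evidence) = 0.0057828 / 0.0079113 ≈ 0.731.

0.731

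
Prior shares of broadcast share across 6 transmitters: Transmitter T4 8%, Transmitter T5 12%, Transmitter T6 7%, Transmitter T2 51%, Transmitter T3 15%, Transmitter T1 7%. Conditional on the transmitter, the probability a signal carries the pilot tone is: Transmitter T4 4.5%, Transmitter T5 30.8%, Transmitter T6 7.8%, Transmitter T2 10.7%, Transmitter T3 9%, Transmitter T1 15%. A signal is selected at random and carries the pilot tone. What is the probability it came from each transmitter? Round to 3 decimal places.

Transmitter T4 0.029, Transmitter T5 0.297, Transmitter T6 0.044, Transmitter T2 0.438, Transmitter T3 0.108, Transmitter T1 0.084

Unnormalized posteriors (prior × likelihood):
  Transmitter T4: 0.08 × 0.045 = 0.0036
  Transmitter T5: 0.12 × 0.308 = 0.03696
  Transmitter T6: 0.07 × 0.078 = 0.00546
  Transmitter T2: 0.51 × 0.107 = 0.05457
  Transmitter T3: 0.15 × 0.09 = 0.0135
  Transmitter T1: 0.07 × 0.15 = 0.0105
Total = 0.12459.
P(Transmitter T4 | pilot) = 0.0036/0.12459 ≈ 0.029
P(Transmitter T5 | pilot) = 0.03696/0.12459 ≈ 0.297
P(Transmitter T6 | pilot) = 0.00546/0.12459 ≈ 0.044
P(Transmitter T2 | pilot) = 0.05457/0.12459 ≈ 0.438
P(Transmitter T3 | pilot) = 0.0135/0.12459 ≈ 0.108
P(Transmitter T1 | pilot) = 0.0105/0.12459 ≈ 0.084
(Check: 0.029+0.297+0.044+0.438+0.108+0.084 = 1.000.)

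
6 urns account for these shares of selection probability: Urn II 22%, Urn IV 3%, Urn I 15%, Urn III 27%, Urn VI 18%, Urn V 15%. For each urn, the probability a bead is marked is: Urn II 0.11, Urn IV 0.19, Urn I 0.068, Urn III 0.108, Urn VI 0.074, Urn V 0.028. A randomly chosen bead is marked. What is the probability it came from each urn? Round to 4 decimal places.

Urn II 0.2789, Urn IV 0.0657, Urn I 0.1175, Urn III 0.3360, Urn VI 0.1535, Urn V 0.0484

Compute prior × likelihood for every hypothesis:
  Urn II: 0.22 × 0.11 = 0.0242
  Urn IV: 0.03 × 0.19 = 0.0057
  Urn I: 0.15 × 0.068 = 0.0102
  Urn III: 0.27 × 0.108 = 0.02916
  Urn VI: 0.18 × 0.074 = 0.01332
  Urn V: 0.15 × 0.028 = 0.0042
Normalizing constant = 0.08678.
P(Urn II | marked) = 0.0242/0.08678 ≈ 0.2789
P(Urn IV | marked) = 0.0057/0.08678 ≈ 0.0657
P(Urn I | marked) = 0.0102/0.08678 ≈ 0.1175
P(Urn III | marked) = 0.02916/0.08678 ≈ 0.3360
P(Urn VI | marked) = 0.01332/0.08678 ≈ 0.1535
P(Urn V | marked) = 0.0042/0.08678 ≈ 0.0484
(Check: 0.2789+0.0657+0.1175+0.3360+0.1535+0.0484 = 1.0000.)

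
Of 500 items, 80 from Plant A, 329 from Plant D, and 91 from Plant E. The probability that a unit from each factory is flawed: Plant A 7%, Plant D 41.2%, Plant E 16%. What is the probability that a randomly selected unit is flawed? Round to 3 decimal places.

By Bayes' rule, posterior ∝ prior × likelihood:
  Plant A: 0.16 × 0.07 = 0.0112
  Plant D: 0.658 × 0.412 = 0.271096
  Plant E: 0.182 × 0.16 = 0.02912
P(flawed) = 0.0112 + 0.271096 + 0.02912 = 0.311416 → 0.311.

0.311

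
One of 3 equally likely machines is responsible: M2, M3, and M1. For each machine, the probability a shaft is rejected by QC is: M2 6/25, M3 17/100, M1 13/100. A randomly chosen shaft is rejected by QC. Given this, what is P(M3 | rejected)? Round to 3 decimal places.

Since the prior is uniform, the posterior is proportional to the likelihood:
  M2: 0.24
  M3: 0.17
  M1: 0.13
Sum = 0.54.
P(M3 | evidence) = 0.17 / 0.54 ≈ 0.315.

0.315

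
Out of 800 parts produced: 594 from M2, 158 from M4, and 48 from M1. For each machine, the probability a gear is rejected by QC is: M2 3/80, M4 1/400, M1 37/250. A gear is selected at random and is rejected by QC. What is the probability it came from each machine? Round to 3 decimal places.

By Bayes' rule, posterior ∝ prior × likelihood:
  M2: 0.7425 × 0.0375 = 0.02784375
  M4: 0.1975 × 0.0025 = 0.00049375
  M1: 0.06 × 0.148 = 0.00888
Normalizing constant = 0.0372175.
P(M2 | rejected) = 0.02784375/0.0372175 ≈ 0.748
P(M4 | rejected) = 0.00049375/0.0372175 ≈ 0.013
P(M1 | rejected) = 0.00888/0.0372175 ≈ 0.239

M2 0.748, M4 0.013, M1 0.239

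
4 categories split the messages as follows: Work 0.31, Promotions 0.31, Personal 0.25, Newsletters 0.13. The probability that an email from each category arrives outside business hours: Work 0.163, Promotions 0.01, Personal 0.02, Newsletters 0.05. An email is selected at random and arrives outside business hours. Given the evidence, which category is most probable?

Work

By Bayes' rule, posterior ∝ prior × likelihood:
  Work: 0.31 × 0.163 = 0.05053
  Promotions: 0.31 × 0.01 = 0.0031
  Personal: 0.25 × 0.02 = 0.005
  Newsletters: 0.13 × 0.05 = 0.0065
Total = 0.06513.
Largest term belongs to Work, so Work is most probable.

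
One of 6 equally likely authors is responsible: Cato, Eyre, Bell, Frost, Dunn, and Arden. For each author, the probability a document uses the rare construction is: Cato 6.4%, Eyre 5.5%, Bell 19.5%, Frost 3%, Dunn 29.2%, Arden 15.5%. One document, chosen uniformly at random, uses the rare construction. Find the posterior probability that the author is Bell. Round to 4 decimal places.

Since the prior is uniform, the posterior is proportional to the likelihood:
  Cato: 0.064
  Eyre: 0.055
  Bell: 0.195
  Frost: 0.03
  Dunn: 0.292
  Arden: 0.155
Normalizing constant = 0.791.
P(Bell | evidence) = 0.195 / 0.791 ≈ 0.2465.

0.2465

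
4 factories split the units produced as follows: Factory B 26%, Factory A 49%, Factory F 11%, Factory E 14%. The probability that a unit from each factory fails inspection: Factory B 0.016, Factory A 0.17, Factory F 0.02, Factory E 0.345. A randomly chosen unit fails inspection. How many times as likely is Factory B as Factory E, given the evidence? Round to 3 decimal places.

By Bayes' rule, posterior ∝ prior × likelihood:
  Factory B: 0.26 × 0.016 = 0.00416
  Factory A: 0.49 × 0.17 = 0.0833
  Factory F: 0.11 × 0.02 = 0.0022
  Factory E: 0.14 × 0.345 = 0.0483
Normalizing constant = 0.13796.
The ratio is 0.00416 / 0.0483 (the normalizer cancels) = 0.086.

0.086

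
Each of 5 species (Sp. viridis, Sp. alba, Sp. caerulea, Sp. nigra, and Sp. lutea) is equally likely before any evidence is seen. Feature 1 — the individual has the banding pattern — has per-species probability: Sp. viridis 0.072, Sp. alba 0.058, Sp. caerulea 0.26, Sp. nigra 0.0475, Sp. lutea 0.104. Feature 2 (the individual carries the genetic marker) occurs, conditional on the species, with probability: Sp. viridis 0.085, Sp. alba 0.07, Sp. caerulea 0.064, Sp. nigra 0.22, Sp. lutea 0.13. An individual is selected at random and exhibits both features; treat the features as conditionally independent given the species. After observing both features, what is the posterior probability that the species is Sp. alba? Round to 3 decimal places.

0.080

With a uniform prior (1/5 each), posterior ∝ likelihood:
  Sp. viridis: 0.072 × 0.085 = 0.00612
  Sp. alba: 0.058 × 0.07 = 0.00406
  Sp. caerulea: 0.26 × 0.064 = 0.01664
  Sp. nigra: 0.0475 × 0.22 = 0.01045
  Sp. lutea: 0.104 × 0.13 = 0.01352
Sum = 0.05079.
P(Sp. alba | evidence) = 0.00406 / 0.05079 ≈ 0.080.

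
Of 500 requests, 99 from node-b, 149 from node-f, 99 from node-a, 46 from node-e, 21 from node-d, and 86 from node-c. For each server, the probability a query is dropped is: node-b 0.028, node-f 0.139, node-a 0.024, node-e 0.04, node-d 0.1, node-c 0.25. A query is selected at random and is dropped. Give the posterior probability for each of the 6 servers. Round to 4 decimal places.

Compute prior × likelihood for every hypothesis:
  node-b: 0.198 × 0.028 = 0.005544
  node-f: 0.298 × 0.139 = 0.041422
  node-a: 0.198 × 0.024 = 0.004752
  node-e: 0.092 × 0.04 = 0.00368
  node-d: 0.042 × 0.1 = 0.0042
  node-c: 0.172 × 0.25 = 0.043
Total = 0.102598.
P(node-b | dropped) = 0.005544/0.102598 ≈ 0.0540
P(node-f | dropped) = 0.041422/0.102598 ≈ 0.4037
P(node-a | dropped) = 0.004752/0.102598 ≈ 0.0463
P(node-e | dropped) = 0.00368/0.102598 ≈ 0.0359
P(node-d | dropped) = 0.0042/0.102598 ≈ 0.0409
P(node-c | dropped) = 0.043/0.102598 ≈ 0.4191
(Check: 0.0540+0.4037+0.0463+0.0359+0.0409+0.4191 = 0.9999.)

node-b 0.0540, node-f 0.4037, node-a 0.0463, node-e 0.0359, node-d 0.0409, node-c 0.4191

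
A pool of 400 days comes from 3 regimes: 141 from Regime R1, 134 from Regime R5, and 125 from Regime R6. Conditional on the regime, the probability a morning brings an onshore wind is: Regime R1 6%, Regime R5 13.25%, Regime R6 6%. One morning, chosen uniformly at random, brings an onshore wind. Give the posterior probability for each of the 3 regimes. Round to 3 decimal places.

Regime R1 0.251, Regime R5 0.527, Regime R6 0.222

Prior × likelihood for each hypothesis:
  Regime R1: 0.3525 × 0.06 = 0.02115
  Regime R5: 0.335 × 0.1325 = 0.0443875
  Regime R6: 0.3125 × 0.06 = 0.01875
Sum = 0.0842875.
P(Regime R1 | onshore) = 0.02115/0.0842875 ≈ 0.251
P(Regime R5 | onshore) = 0.0443875/0.0842875 ≈ 0.527
P(Regime R6 | onshore) = 0.01875/0.0842875 ≈ 0.222
(Check: 0.251+0.527+0.222 = 1.000.)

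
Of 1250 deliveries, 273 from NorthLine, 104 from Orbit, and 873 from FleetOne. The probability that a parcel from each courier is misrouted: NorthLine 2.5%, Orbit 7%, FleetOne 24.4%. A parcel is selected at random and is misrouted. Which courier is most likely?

FleetOne

Compute prior × likelihood for every hypothesis:
  NorthLine: 0.2184 × 0.025 = 0.00546
  Orbit: 0.0832 × 0.07 = 0.005824
  FleetOne: 0.6984 × 0.244 = 0.1704096
Normalizing constant = 0.1816936.
Largest term belongs to FleetOne, so FleetOne is most probable.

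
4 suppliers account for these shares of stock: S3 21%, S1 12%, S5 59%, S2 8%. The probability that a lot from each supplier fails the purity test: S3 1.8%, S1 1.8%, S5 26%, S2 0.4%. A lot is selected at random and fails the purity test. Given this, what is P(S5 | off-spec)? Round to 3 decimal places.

0.961

Unnormalized posteriors (prior × likelihood):
  S3: 0.21 × 0.018 = 0.00378
  S1: 0.12 × 0.018 = 0.00216
  S5: 0.59 × 0.26 = 0.1534
  S2: 0.08 × 0.004 = 0.00032
Total = 0.15966.
P(S5 | evidence) = 0.1534 / 0.15966 ≈ 0.961.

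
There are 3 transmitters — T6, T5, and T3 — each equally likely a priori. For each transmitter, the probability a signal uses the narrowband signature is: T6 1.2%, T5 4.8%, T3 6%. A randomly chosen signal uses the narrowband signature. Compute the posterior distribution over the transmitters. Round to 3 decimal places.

With a uniform prior (1/3 each), posterior ∝ likelihood:
  T6: 0.012
  T5: 0.048
  T3: 0.06
Total = 0.12.
P(T6 | narrowband) = 0.012/0.12 ≈ 0.100
P(T5 | narrowband) = 0.048/0.12 ≈ 0.400
P(T3 | narrowband) = 0.06/0.12 ≈ 0.500
(Check: 0.100+0.400+0.500 = 1.000.)

T6 0.100, T5 0.400, T3 0.500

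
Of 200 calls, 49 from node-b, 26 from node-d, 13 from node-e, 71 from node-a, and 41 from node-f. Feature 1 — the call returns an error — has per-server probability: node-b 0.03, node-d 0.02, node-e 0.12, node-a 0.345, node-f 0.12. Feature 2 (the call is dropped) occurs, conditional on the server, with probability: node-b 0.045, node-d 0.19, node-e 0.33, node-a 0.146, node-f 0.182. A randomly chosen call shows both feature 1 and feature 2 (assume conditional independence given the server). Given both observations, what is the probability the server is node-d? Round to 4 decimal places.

Unnormalized posteriors (prior × likelihood):
  node-b: 0.245 × 0.03 × 0.045 = 0.00033075
  node-d: 0.13 × 0.02 × 0.19 = 0.000494
  node-e: 0.065 × 0.12 × 0.33 = 0.002574
  node-a: 0.355 × 0.345 × 0.146 = 0.01788135
  node-f: 0.205 × 0.12 × 0.182 = 0.0044772
Normalizing constant = 0.0257573.
P(node-d | evidence) = 0.000494 / 0.0257573 ≈ 0.0192.

0.0192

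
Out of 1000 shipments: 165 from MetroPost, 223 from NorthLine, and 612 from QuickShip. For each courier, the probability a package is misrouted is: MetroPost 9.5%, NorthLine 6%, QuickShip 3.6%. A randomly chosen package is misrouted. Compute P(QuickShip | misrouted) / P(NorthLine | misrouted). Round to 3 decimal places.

1.647

By Bayes' rule, posterior ∝ prior × likelihood:
  MetroPost: 0.165 × 0.095 = 0.015675
  NorthLine: 0.223 × 0.06 = 0.01338
  QuickShip: 0.612 × 0.036 = 0.022032
Total = 0.051087.
The ratio is 0.022032 / 0.01338 (the normalizer cancels) = 1.647.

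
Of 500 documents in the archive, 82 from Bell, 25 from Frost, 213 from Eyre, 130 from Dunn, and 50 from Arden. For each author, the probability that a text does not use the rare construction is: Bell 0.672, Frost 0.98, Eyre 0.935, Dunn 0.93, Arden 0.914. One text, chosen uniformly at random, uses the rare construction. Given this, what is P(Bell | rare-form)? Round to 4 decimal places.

0.4922

Taking complements, P(rare-form | each) = Bell 0.328, Frost 0.02, Eyre 0.065, Dunn 0.07, Arden 0.086.
Compute prior × likelihood for every hypothesis:
  Bell: 0.164 × 0.328 = 0.053792
  Frost: 0.05 × 0.02 = 0.001
  Eyre: 0.426 × 0.065 = 0.02769
  Dunn: 0.26 × 0.07 = 0.0182
  Arden: 0.1 × 0.086 = 0.0086
Normalizing constant = 0.109282.
P(Bell | evidence) = 0.053792 / 0.109282 ≈ 0.4922.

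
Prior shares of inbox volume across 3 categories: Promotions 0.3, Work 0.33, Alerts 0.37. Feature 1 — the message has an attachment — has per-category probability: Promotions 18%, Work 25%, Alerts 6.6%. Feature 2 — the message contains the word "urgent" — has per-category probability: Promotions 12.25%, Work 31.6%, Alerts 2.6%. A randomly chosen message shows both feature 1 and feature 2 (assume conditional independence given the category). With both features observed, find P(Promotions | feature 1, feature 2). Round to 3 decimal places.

Unnormalized posteriors (prior × likelihood):
  Promotions: 0.3 × 0.18 × 0.1225 = 0.006615
  Work: 0.33 × 0.25 × 0.316 = 0.02607
  Alerts: 0.37 × 0.066 × 0.026 = 0.00063492
Total = 0.03331992.
P(Promotions | evidence) = 0.006615 / 0.03331992 ≈ 0.199.

0.199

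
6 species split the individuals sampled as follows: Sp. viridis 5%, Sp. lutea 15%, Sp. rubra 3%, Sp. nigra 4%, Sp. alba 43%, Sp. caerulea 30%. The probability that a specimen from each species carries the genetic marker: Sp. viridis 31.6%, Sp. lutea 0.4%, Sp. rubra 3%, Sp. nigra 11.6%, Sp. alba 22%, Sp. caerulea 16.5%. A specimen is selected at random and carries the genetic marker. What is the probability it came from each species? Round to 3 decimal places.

Sp. viridis 0.095, Sp. lutea 0.004, Sp. rubra 0.005, Sp. nigra 0.028, Sp. alba 0.570, Sp. caerulea 0.298

By Bayes' rule, posterior ∝ prior × likelihood:
  Sp. viridis: 0.05 × 0.316 = 0.0158
  Sp. lutea: 0.15 × 0.004 = 0.0006
  Sp. rubra: 0.03 × 0.03 = 0.0009
  Sp. nigra: 0.04 × 0.116 = 0.00464
  Sp. alba: 0.43 × 0.22 = 0.0946
  Sp. caerulea: 0.3 × 0.165 = 0.0495
Normalizing constant = 0.16604.
P(Sp. viridis | marker) = 0.0158/0.16604 ≈ 0.095
P(Sp. lutea | marker) = 0.0006/0.16604 ≈ 0.004
P(Sp. rubra | marker) = 0.0009/0.16604 ≈ 0.005
P(Sp. nigra | marker) = 0.00464/0.16604 ≈ 0.028
P(Sp. alba | marker) = 0.0946/0.16604 ≈ 0.570
P(Sp. caerulea | marker) = 0.0495/0.16604 ≈ 0.298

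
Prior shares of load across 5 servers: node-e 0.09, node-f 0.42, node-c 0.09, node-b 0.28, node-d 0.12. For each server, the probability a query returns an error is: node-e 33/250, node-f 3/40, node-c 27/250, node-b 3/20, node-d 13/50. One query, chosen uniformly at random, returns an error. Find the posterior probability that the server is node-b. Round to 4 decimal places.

By Bayes' rule, posterior ∝ prior × likelihood:
  node-e: 0.09 × 0.132 = 0.01188
  node-f: 0.42 × 0.075 = 0.0315
  node-c: 0.09 × 0.108 = 0.00972
  node-b: 0.28 × 0.15 = 0.042
  node-d: 0.12 × 0.26 = 0.0312
Sum = 0.1263.
P(node-b | evidence) = 0.042 / 0.1263 ≈ 0.3325.

0.3325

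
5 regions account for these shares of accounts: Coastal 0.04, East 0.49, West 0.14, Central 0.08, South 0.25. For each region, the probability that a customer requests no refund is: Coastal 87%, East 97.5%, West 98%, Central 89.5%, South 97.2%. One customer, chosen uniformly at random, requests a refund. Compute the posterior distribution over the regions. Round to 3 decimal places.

Coastal 0.146, East 0.344, West 0.079, Central 0.236, South 0.196

Taking complements, P(refund | each) = Coastal 0.13, East 0.025, West 0.02, Central 0.105, South 0.028.
Compute prior × likelihood for every hypothesis:
  Coastal: 0.04 × 0.13 = 0.0052
  East: 0.49 × 0.025 = 0.01225
  West: 0.14 × 0.02 = 0.0028
  Central: 0.08 × 0.105 = 0.0084
  South: 0.25 × 0.028 = 0.007
Sum = 0.03565.
P(Coastal | refund) = 0.0052/0.03565 ≈ 0.146
P(East | refund) = 0.01225/0.03565 ≈ 0.344
P(West | refund) = 0.0028/0.03565 ≈ 0.079
P(Central | refund) = 0.0084/0.03565 ≈ 0.236
P(South | refund) = 0.007/0.03565 ≈ 0.196
(Check: 0.146+0.344+0.079+0.236+0.196 = 1.001.)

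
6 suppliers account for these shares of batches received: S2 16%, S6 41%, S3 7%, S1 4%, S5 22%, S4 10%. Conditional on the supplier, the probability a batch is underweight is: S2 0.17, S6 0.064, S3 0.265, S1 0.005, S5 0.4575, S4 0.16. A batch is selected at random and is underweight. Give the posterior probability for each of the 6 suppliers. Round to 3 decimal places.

By Bayes' rule, posterior ∝ prior × likelihood:
  S2: 0.16 × 0.17 = 0.0272
  S6: 0.41 × 0.064 = 0.02624
  S3: 0.07 × 0.265 = 0.01855
  S1: 0.04 × 0.005 = 0.0002
  S5: 0.22 × 0.4575 = 0.10065
  S4: 0.1 × 0.16 = 0.016
Normalizing constant = 0.18884.
P(S2 | underweight) = 0.0272/0.18884 ≈ 0.144
P(S6 | underweight) = 0.02624/0.18884 ≈ 0.139
P(S3 | underweight) = 0.01855/0.18884 ≈ 0.098
P(S1 | underweight) = 0.0002/0.18884 ≈ 0.001
P(S5 | underweight) = 0.10065/0.18884 ≈ 0.533
P(S4 | underweight) = 0.016/0.18884 ≈ 0.085

S2 0.144, S6 0.139, S3 0.098, S1 0.001, S5 0.533, S4 0.085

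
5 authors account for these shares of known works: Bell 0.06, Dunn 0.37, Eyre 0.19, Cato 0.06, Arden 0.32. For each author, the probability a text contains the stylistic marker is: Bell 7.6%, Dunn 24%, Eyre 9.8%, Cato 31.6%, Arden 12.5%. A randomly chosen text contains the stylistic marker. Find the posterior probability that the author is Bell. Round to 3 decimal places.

Compute prior × likelihood for every hypothesis:
  Bell: 0.06 × 0.076 = 0.00456
  Dunn: 0.37 × 0.24 = 0.0888
  Eyre: 0.19 × 0.098 = 0.01862
  Cato: 0.06 × 0.316 = 0.01896
  Arden: 0.32 × 0.125 = 0.04
Normalizing constant = 0.17094.
P(Bell | evidence) = 0.00456 / 0.17094 ≈ 0.027.

0.027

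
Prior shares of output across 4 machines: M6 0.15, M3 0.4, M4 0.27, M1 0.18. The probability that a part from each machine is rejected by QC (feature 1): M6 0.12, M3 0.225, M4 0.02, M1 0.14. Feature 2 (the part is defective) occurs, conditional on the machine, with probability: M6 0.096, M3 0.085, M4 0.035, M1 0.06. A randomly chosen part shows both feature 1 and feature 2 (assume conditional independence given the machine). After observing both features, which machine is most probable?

Unnormalized posteriors (prior × likelihood):
  M6: 0.15 × 0.12 × 0.096 = 0.001728
  M3: 0.4 × 0.225 × 0.085 = 0.00765
  M4: 0.27 × 0.02 × 0.035 = 0.000189
  M1: 0.18 × 0.14 × 0.06 = 0.001512
Total = 0.011079.
Largest term belongs to M3, so M3 is most probable.

M3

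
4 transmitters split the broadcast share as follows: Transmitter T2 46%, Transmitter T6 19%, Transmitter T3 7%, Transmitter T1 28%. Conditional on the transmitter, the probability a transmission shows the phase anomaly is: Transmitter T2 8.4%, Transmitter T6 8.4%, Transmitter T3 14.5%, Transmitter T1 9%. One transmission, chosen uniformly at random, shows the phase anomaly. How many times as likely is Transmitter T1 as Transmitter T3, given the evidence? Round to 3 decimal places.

Prior × likelihood for each hypothesis:
  Transmitter T2: 0.46 × 0.084 = 0.03864
  Transmitter T6: 0.19 × 0.084 = 0.01596
  Transmitter T3: 0.07 × 0.145 = 0.01015
  Transmitter T1: 0.28 × 0.09 = 0.0252
Normalizing constant = 0.08995.
The ratio is 0.0252 / 0.01015 (the normalizer cancels) = 2.483.

2.483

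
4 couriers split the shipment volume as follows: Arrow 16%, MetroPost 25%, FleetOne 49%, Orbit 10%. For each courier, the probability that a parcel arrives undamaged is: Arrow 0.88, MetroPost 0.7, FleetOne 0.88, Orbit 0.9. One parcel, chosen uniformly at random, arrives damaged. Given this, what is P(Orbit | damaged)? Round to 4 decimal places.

0.0613

Taking complements, P(damaged | each) = Arrow 0.12, MetroPost 0.3, FleetOne 0.12, Orbit 0.1.
By Bayes' rule, posterior ∝ prior × likelihood:
  Arrow: 0.16 × 0.12 = 0.0192
  MetroPost: 0.25 × 0.3 = 0.075
  FleetOne: 0.49 × 0.12 = 0.0588
  Orbit: 0.1 × 0.1 = 0.01
Total = 0.163.
P(Orbit | evidence) = 0.01 / 0.163 ≈ 0.0613.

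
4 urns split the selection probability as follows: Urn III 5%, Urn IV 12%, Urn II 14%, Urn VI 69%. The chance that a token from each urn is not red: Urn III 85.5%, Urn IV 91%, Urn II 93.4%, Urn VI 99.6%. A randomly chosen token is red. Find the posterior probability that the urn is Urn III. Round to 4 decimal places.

0.2413

Taking complements, P(red | each) = Urn III 0.145, Urn IV 0.09, Urn II 0.066, Urn VI 0.004.
By Bayes' rule, posterior ∝ prior × likelihood:
  Urn III: 0.05 × 0.145 = 0.00725
  Urn IV: 0.12 × 0.09 = 0.0108
  Urn II: 0.14 × 0.066 = 0.00924
  Urn VI: 0.69 × 0.004 = 0.00276
Total = 0.03005.
P(Urn III | evidence) = 0.00725 / 0.03005 ≈ 0.2413.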